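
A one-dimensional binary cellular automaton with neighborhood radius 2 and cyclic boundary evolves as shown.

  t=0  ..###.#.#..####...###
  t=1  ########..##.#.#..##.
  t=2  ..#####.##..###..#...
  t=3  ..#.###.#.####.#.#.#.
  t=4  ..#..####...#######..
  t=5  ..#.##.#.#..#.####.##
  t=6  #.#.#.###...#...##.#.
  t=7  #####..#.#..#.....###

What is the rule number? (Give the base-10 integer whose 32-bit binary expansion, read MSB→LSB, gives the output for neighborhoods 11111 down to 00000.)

3882435760

  ##### -> #   bit 31 = 1  t=1,i=2
  ####. -> #   bit 30 = 1  t=0,i=13
  ###.# -> #   bit 29 = 1  t=0,i=4
  ###.. -> .   bit 28 = 0  t=0,i=14
  ##.## -> .   bit 27 = 0  t=1,i=20
  ##.#. -> #   bit 26 = 1  t=0,i=5
  ##..# -> #   bit 25 = 1  t=0,i=0
  ##... -> #   bit 24 = 1  t=0,i=15
  #.### -> .   bit 23 = 0  t=1,i=0
  #.##. -> #   bit 22 = 1  t=2,i=8
  #.#.# -> #   bit 21 = 1  t=0,i=6
  #.#.. -> .   bit 20 = 0  t=0,i=8
  #..## -> #   bit 19 = 1  t=0,i=1
  #..#. -> .   bit 18 = 0  t=2,i=16
  #...# -> .   bit 17 = 0  t=0,i=16
  #.... -> #   bit 16 = 1  t=2,i=19
  .#### -> .   bit 15 = 0  t=0,i=12
  .###. -> #   bit 14 = 1  t=0,i=3
  .##.# -> .   bit 13 = 0  t=1,i=11
  .##.. -> .   bit 12 = 0  t=2,i=9
  .#.## -> .   bit 11 = 0  t=3,i=3
  .#.#. -> #   bit 10 = 1  t=0,i=7
  .#..# -> .   bit 9 = 0  t=0,i=9
  .#... -> .   bit 8 = 0  t=2,i=18
  ..### -> #   bit 7 = 1  t=0,i=2
  ..##. -> .   bit 6 = 0  t=1,i=10
  ..#.# -> #   bit 5 = 1  t=3,i=2
  ..#.. -> #   bit 4 = 1  t=2,i=17
  ...## -> .   bit 3 = 0  t=0,i=17
  ...#. -> .   bit 2 = 0  t=3,i=1
  ....# -> .   bit 1 = 0  t=2,i=0
  ..... -> .   bit 0 = 0  t=2,i=20
  bits 11100111011010010100010010110000 = 3882435760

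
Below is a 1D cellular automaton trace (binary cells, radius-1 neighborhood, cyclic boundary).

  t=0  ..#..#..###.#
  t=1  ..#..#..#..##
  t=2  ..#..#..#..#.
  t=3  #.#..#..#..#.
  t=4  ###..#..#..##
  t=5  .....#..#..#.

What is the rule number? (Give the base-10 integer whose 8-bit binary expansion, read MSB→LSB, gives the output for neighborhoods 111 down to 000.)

45

  [7] ### => .  t=0,i=9
  [6] ##. => .  t=0,i=10
  [5] #.# => #  t=0,i=11
  [4] #.. => .  t=0,i=0
  [3] .## => #  t=0,i=8
  [2] .#. => #  t=0,i=2
  [1] ..# => .  t=0,i=1
  [0] ... => #  t=2,i=0
  bits 00101101 = 45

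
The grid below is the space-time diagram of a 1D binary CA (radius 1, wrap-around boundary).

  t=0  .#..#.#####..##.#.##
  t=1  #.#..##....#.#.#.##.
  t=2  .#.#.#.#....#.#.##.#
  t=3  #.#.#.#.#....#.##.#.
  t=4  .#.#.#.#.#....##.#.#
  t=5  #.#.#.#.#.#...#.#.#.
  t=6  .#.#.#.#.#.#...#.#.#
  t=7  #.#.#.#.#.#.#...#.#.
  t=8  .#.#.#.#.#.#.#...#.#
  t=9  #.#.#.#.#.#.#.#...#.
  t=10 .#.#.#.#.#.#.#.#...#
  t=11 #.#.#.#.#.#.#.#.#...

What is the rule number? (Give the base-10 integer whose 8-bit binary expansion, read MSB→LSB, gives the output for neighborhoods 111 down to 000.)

56

  ### -> .   bit 7 = 0  t=0,i=7
  ##. -> .   bit 6 = 0  t=0,i=10
  #.# -> #   bit 5 = 1  t=0,i=0
  #.. -> #   bit 4 = 1  t=0,i=2
  .## -> #   bit 3 = 1  t=0,i=6
  .#. -> .   bit 2 = 0  t=0,i=1
  ..# -> .   bit 1 = 0  t=0,i=3
  ... -> .   bit 0 = 0  t=1,i=8
  bits 00111000 = 56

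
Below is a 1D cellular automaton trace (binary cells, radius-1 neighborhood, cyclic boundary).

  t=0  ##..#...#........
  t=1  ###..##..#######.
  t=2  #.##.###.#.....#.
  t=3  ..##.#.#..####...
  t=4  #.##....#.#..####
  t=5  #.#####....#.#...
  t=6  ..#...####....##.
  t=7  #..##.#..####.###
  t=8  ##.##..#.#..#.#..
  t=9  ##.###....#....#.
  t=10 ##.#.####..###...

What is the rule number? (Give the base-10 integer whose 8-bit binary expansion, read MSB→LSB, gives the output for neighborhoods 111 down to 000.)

  ### -> .   bit 7 = 0  t=1,i=1
  ##. -> #   bit 6 = 1  t=0,i=1
  #.# -> .   bit 5 = 0  t=1,i=16
  #.. -> #   bit 4 = 1  t=0,i=2
  .## -> #   bit 3 = 1  t=0,i=0
  .#. -> .   bit 2 = 0  t=0,i=4
  ..# -> .   bit 1 = 0  t=0,i=3
  ... -> #   bit 0 = 1  t=0,i=6
  bits 01011001 = 89

89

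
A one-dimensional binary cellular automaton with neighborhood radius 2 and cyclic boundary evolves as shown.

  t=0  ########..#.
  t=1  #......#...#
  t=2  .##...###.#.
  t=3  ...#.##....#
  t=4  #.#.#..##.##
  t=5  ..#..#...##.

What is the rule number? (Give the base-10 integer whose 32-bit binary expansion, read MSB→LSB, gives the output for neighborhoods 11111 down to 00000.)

  #####|.  b31=0 t=0,i=2
  ####.|.  b30=0 t=0,i=6
  ###.#|.  b29=0 t=2,i=8
  ###..|#  b28=1 t=0,i=7
  ##.##|#  b27=1 t=4,i=9
  ##.#.|.  b26=0 t=2,i=9
  ##..#|.  b25=0 t=0,i=8
  ##...|#  b24=1 t=1,i=1
  #.###|#  b23=1 t=0,i=0
  #.##.|.  b22=0 t=3,i=5
  #.#.#|#  b21=1 t=4,i=2
  #.#..|.  b20=0 t=2,i=10
  #..##|.  b19=0 t=2,i=0
  #..#.|.  b18=0 t=0,i=9
  #...#|.  b17=0 t=1,i=9
  #....|#  b16=1 t=1,i=2
  .####|.  b15=0 t=0,i=1
  .###.|.  b14=0 t=2,i=7
  .##.#|.  b13=0 t=4,i=8
  .##..|.  b12=0 t=1,i=0
  .#.##|#  b11=1 t=0,i=11
  .#.#.|.  b10=0 t=4,i=3
  .#..#|#  b9=1 t=2,i=11
  .#...|#  b8=1 t=1,i=8
  ..###|#  b7=1 t=2,i=6
  ..##.|.  b6=0 t=1,i=11
  ..#.#|.  b5=0 t=0,i=10
  ..#..|#  b4=1 t=1,i=7
  ...##|#  b3=1 t=1,i=10
  ...#.|#  b2=1 t=1,i=6
  ....#|.  b1=0 t=1,i=5
  .....|.  b0=0 t=1,i=3
  bits 00011001101000010000101110011100 = 429984668

429984668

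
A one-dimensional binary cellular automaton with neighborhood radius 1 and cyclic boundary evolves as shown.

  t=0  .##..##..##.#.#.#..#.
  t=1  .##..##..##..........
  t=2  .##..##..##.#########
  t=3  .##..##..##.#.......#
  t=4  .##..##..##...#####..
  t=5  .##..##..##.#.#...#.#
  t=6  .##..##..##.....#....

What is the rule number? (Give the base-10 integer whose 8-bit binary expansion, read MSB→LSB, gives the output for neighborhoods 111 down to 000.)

  ### -> .   bit 7 = 0  t=2,i=13
  ##. -> #   bit 6 = 1  t=0,i=2
  #.# -> .   bit 5 = 0  t=0,i=11
  #.. -> .   bit 4 = 0  t=0,i=3
  .## -> #   bit 3 = 1  t=0,i=1
  .#. -> .   bit 2 = 0  t=0,i=12
  ..# -> .   bit 1 = 0  t=0,i=0
  ... -> #   bit 0 = 1  t=1,i=12
  bits 01001001 = 73

73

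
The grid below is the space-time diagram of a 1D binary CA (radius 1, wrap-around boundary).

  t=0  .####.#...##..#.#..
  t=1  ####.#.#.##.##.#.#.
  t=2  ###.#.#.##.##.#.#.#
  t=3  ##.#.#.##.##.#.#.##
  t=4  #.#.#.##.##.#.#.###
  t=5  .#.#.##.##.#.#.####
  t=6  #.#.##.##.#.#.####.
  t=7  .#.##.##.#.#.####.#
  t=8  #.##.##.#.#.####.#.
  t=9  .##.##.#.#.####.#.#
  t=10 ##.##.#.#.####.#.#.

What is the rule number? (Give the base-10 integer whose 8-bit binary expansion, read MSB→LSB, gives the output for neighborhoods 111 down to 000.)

  [7] ### => #  t=0,i=2
  [6] ##. => .  t=0,i=4
  [5] #.# => #  t=0,i=5
  [4] #.. => #  t=0,i=7
  [3] .## => #  t=0,i=1
  [2] .#. => .  t=0,i=6
  [1] ..# => #  t=0,i=0
  [0] ... => .  t=0,i=8
  bits 10111010 = 186

186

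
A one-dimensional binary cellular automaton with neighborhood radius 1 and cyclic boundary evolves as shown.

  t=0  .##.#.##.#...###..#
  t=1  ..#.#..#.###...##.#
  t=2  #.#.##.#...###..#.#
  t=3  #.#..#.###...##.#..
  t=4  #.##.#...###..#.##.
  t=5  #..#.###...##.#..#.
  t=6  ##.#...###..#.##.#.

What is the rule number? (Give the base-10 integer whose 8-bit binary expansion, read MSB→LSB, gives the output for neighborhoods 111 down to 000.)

85

  [7] ### => .  t=0,i=14
  [6] ##. => #  t=0,i=2
  [5] #.# => .  t=0,i=0
  [4] #.. => #  t=0,i=10
  [3] .## => .  t=0,i=1
  [2] .#. => #  t=0,i=4
  [1] ..# => .  t=0,i=12
  [0] ... => #  t=0,i=11
  bits 01010101 = 85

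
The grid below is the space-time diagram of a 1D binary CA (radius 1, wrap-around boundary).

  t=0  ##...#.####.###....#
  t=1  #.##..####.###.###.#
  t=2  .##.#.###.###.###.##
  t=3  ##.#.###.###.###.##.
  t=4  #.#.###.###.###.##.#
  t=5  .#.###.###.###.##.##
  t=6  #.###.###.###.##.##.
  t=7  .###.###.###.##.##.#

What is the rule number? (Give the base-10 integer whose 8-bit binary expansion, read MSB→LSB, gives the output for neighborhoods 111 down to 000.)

185

  ###|#  b7=1 t=0,i=0
  ##.|.  b6=0 t=0,i=1
  #.#|#  b5=1 t=0,i=6
  #..|#  b4=1 t=0,i=2
  .##|#  b3=1 t=0,i=7
  .#.|.  b2=0 t=0,i=5
  ..#|.  b1=0 t=0,i=4
  ...|#  b0=1 t=0,i=3
  bits 10111001 = 185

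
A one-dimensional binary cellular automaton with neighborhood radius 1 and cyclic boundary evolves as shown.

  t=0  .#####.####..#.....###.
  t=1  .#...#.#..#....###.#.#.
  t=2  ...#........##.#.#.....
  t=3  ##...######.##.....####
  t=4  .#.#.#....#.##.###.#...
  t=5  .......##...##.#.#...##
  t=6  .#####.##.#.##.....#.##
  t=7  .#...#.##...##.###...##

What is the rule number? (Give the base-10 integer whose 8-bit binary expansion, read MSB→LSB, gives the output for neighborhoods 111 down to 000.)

  [7] ### => .  t=0,i=2
  [6] ##. => #  t=0,i=5
  [5] #.# => .  t=0,i=6
  [4] #.. => .  t=0,i=11
  [3] .## => #  t=0,i=1
  [2] .#. => .  t=0,i=13
  [1] ..# => .  t=0,i=0
  [0] ... => #  t=0,i=15
  bits 01001001 = 73

73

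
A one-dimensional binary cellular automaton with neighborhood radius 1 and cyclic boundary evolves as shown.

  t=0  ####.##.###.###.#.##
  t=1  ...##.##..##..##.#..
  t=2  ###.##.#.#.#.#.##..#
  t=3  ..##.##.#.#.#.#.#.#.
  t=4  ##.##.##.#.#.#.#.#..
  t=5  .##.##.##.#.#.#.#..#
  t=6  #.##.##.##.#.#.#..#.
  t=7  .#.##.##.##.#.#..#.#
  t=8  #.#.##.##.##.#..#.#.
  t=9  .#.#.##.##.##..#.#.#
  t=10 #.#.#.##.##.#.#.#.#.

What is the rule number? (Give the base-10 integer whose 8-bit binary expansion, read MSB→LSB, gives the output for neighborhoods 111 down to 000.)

99

  ###|.  b7=0 t=0,i=0
  ##.|#  b6=1 t=0,i=3
  #.#|#  b5=1 t=0,i=4
  #..|.  b4=0 t=1,i=8
  .##|.  b3=0 t=0,i=5
  .#.|.  b2=0 t=0,i=16
  ..#|#  b1=1 t=1,i=2
  ...|#  b0=1 t=1,i=0
  bits 01100011 = 99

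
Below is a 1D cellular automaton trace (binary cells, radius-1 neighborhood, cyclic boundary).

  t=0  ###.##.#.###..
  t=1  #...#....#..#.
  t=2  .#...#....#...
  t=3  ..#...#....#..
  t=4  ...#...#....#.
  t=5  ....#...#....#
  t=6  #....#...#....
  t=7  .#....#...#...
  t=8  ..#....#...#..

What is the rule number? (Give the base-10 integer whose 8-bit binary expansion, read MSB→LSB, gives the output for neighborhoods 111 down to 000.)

  nb ###: next=.  (t=0,i=1, bit7=0)
  nb ##.: next=.  (t=0,i=2, bit6=0)
  nb #.#: next=.  (t=0,i=3, bit5=0)
  nb #..: next=#  (t=0,i=12, bit4=1)
  nb .##: next=#  (t=0,i=0, bit3=1)
  nb .#.: next=.  (t=0,i=7, bit2=0)
  nb ..#: next=.  (t=0,i=13, bit1=0)
  nb ...: next=.  (t=1,i=2, bit0=0)
  bits 00011000 = 24

24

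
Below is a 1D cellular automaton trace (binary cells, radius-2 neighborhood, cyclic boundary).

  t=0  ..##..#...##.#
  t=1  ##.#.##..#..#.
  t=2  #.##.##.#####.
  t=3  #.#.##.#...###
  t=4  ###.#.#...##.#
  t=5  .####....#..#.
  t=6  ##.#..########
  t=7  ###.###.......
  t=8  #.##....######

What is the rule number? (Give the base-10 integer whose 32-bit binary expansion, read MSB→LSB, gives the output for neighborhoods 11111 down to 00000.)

  [31] ##### => .  t=2,i=10
  [30] ####. => #  t=2,i=11
  [29] ###.# => #  t=2,i=12
  [28] ###.. => .  t=5,i=4
  [27] ##.## => #  t=2,i=4
  [26] ##.#. => #  t=0,i=12
  [25] ##..# => .  t=0,i=4
  [24] ##... => .  t=5,i=5
  [23] #.### => .  t=2,i=8
  [22] #.##. => #  t=1,i=0
  [21] #.#.# => #  t=1,i=3
  [20] #.#.. => .  t=0,i=13
  [19] #..## => #  t=0,i=1
  [18] #..#. => #  t=0,i=5
  [17] #...# => .  t=0,i=8
  [16] #.... => #  t=5,i=6
  [15] .#### => .  t=2,i=9
  [14] .###. => .  t=7,i=1
  [13] .##.# => .  t=0,i=11
  [12] .##.. => #  t=0,i=3
  [11] .#.## => .  t=1,i=4
  [10] .#.#. => .  t=4,i=5
  [9] .#..# => #  t=0,i=0
  [8] .#... => .  t=0,i=7
  [7] ..### => #  t=3,i=11
  [6] ..##. => .  t=0,i=2
  [5] ..#.# => #  t=1,i=12
  [4] ..#.. => #  t=0,i=6
  [3] ...## => #  t=0,i=9
  [2] ...#. => #  t=5,i=8
  [1] ....# => #  t=5,i=7
  [0] ..... => #  t=7,i=9
  bits 01101100011011010001001010111111 = 1819087551

1819087551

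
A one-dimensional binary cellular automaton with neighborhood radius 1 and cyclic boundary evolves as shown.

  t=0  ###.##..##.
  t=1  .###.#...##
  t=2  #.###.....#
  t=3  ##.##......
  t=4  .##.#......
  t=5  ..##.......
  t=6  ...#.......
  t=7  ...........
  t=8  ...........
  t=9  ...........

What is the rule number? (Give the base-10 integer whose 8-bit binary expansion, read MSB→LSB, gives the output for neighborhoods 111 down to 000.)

224

  ### -> #   bit 7 = 1  t=0,i=1
  ##. -> #   bit 6 = 1  t=0,i=2
  #.# -> #   bit 5 = 1  t=0,i=3
  #.. -> .   bit 4 = 0  t=0,i=6
  .## -> .   bit 3 = 0  t=0,i=0
  .#. -> .   bit 2 = 0  t=1,i=5
  ..# -> .   bit 1 = 0  t=0,i=7
  ... -> .   bit 0 = 0  t=1,i=7
  bits 11100000 = 224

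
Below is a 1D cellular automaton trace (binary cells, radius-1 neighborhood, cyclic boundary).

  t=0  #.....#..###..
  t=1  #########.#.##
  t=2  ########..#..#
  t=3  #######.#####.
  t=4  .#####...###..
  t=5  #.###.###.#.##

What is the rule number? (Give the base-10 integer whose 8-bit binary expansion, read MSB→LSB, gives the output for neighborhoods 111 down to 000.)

151

  nb ###: next=#  (t=0,i=10, bit7=1)
  nb ##.: next=.  (t=0,i=11, bit6=0)
  nb #.#: next=.  (t=1,i=9, bit5=0)
  nb #..: next=#  (t=0,i=1, bit4=1)
  nb .##: next=.  (t=0,i=9, bit3=0)
  nb .#.: next=#  (t=0,i=0, bit2=1)
  nb ..#: next=#  (t=0,i=5, bit1=1)
  nb ...: next=#  (t=0,i=2, bit0=1)
  bits 10010111 = 151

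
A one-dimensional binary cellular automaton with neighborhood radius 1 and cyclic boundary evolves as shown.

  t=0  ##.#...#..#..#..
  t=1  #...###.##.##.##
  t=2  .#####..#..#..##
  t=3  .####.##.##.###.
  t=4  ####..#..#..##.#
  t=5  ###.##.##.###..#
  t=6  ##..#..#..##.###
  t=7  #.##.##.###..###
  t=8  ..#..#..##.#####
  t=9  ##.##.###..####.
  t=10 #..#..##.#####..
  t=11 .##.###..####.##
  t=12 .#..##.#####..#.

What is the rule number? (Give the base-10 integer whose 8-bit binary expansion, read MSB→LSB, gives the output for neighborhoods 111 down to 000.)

  nb ###: next=#  (t=1,i=5, bit7=1)
  nb ##.: next=.  (t=0,i=1, bit6=0)
  nb #.#: next=.  (t=0,i=2, bit5=0)
  nb #..: next=#  (t=0,i=4, bit4=1)
  nb .##: next=#  (t=0,i=0, bit3=1)
  nb .#.: next=.  (t=0,i=3, bit2=0)
  nb ..#: next=#  (t=0,i=6, bit1=1)
  nb ...: next=#  (t=0,i=5, bit0=1)
  bits 10011011 = 155

155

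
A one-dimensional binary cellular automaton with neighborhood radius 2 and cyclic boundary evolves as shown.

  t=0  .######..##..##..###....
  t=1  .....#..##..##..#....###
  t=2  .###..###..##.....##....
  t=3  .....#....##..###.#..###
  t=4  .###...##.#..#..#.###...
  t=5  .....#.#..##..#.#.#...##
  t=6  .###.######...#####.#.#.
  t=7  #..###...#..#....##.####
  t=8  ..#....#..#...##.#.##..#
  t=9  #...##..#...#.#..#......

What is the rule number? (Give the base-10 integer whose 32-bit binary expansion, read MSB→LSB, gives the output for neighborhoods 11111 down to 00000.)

  [31] ##### => .  t=0,i=3
  [30] ####. => #  t=0,i=5
  [29] ###.# => #  t=3,i=16
  [28] ###.. => .  t=0,i=6
  [27] ##.## => #  t=6,i=4
  [26] ##.#. => .  t=3,i=17
  [25] ##..# => .  t=0,i=7
  [24] ##... => .  t=0,i=20
  [23] #.### => #  t=4,i=18
  [22] #.##. => .  t=8,i=19
  [21] #.#.# => #  t=5,i=16
  [20] #.#.. => #  t=3,i=18
  [19] #..## => #  t=0,i=8
  [18] #..#. => .  t=1,i=15
  [17] #...# => #  t=4,i=5
  [16] #.... => #  t=0,i=21
  [15] .#### => .  t=0,i=2
  [14] .###. => .  t=0,i=18
  [13] .##.# => .  t=4,i=8
  [12] .##.. => .  t=0,i=10
  [11] .#.## => .  t=4,i=17
  [10] .#.#. => #  t=5,i=6
  [9] .#..# => #  t=1,i=6
  [8] .#... => .  t=1,i=17
  [7] ..### => .  t=0,i=1
  [6] ..##. => #  t=0,i=9
  [5] ..#.# => #  t=4,i=16
  [4] ..#.. => .  t=1,i=5
  [3] ...## => .  t=0,i=0
  [2] ...#. => .  t=1,i=4
  [1] ....# => #  t=0,i=23
  [0] ..... => #  t=0,i=22
  bits 01101000101110110000011001100011 = 1757087331

1757087331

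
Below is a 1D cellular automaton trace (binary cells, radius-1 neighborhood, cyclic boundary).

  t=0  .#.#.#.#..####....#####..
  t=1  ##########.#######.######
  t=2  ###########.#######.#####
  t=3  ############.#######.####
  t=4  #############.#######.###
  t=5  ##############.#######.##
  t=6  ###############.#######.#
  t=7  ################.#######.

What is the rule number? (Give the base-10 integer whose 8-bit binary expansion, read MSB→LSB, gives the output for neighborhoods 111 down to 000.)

  nb ###: next=#  (t=0,i=11, bit7=1)
  nb ##.: next=#  (t=0,i=13, bit6=1)
  nb #.#: next=#  (t=0,i=2, bit5=1)
  nb #..: next=#  (t=0,i=8, bit4=1)
  nb .##: next=.  (t=0,i=10, bit3=0)
  nb .#.: next=#  (t=0,i=1, bit2=1)
  nb ..#: next=#  (t=0,i=0, bit1=1)
  nb ...: next=#  (t=0,i=15, bit0=1)
  bits 11110111 = 247

247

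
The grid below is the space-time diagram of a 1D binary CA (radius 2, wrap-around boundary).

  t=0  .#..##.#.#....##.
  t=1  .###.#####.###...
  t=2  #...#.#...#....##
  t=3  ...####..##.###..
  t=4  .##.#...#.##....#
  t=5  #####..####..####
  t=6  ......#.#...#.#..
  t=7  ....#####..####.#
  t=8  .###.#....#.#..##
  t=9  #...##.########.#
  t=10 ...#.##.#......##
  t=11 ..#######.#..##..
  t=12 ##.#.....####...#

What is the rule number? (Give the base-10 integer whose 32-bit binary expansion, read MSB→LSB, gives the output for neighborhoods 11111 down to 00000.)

  ##### -> .   bit 31 = 0  t=1,i=7
  ####. -> .   bit 30 = 0  t=1,i=8
  ###.# -> .   bit 29 = 0  t=1,i=3
  ###.. -> .   bit 28 = 0  t=1,i=13
  ##.## -> #   bit 27 = 1  t=1,i=4
  ##.#. -> #   bit 26 = 1  t=0,i=6
  ##..# -> .   bit 25 = 0  t=0,i=16
  ##... -> .   bit 24 = 0  t=1,i=14
  #.### -> .   bit 23 = 0  t=1,i=5
  #.##. -> #   bit 22 = 1  t=4,i=1
  #.#.# -> #   bit 21 = 1  t=0,i=7
  #.#.. -> #   bit 20 = 1  t=0,i=9
  #..## -> #   bit 19 = 1  t=0,i=3
  #..#. -> .   bit 18 = 0  t=0,i=0
  #...# -> .   bit 17 = 0  t=2,i=2
  #.... -> #   bit 16 = 1  t=0,i=11
  .#### -> #   bit 15 = 1  t=1,i=6
  .###. -> .   bit 14 = 0  t=1,i=2
  .##.# -> #   bit 13 = 1  t=0,i=5
  .##.. -> .   bit 12 = 0  t=0,i=15
  .#.## -> #   bit 11 = 1  t=4,i=0
  .#.#. -> #   bit 10 = 1  t=0,i=8
  .#..# -> #   bit 9 = 1  t=0,i=2
  .#... -> .   bit 8 = 0  t=0,i=10
  ..### -> .   bit 7 = 0  t=1,i=1
  ..##. -> .   bit 6 = 0  t=0,i=4
  ..#.# -> #   bit 5 = 1  t=2,i=4
  ..#.. -> #   bit 4 = 1  t=0,i=1
  ...## -> #   bit 3 = 1  t=0,i=13
  ...#. -> #   bit 2 = 1  t=2,i=3
  ....# -> #   bit 1 = 1  t=0,i=12
  ..... -> .   bit 0 = 0  t=3,i=0
  bits 00001100011110011010111000111110 = 209301054

209301054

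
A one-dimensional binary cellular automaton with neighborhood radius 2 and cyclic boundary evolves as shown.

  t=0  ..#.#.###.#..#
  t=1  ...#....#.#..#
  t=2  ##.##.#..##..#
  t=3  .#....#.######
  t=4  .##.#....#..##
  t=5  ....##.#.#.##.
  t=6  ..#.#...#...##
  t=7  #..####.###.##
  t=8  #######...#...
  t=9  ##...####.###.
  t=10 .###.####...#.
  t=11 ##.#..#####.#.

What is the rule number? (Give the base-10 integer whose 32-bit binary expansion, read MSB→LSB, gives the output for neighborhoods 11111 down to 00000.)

  ##### -> .   bit 31 = 0  t=3,i=10
  ####. -> #   bit 30 = 1  t=3,i=12
  ###.# -> #   bit 29 = 1  t=0,i=8
  ###.. -> #   bit 28 = 1  t=7,i=0
  ##.## -> .   bit 27 = 0  t=2,i=2
  ##.#. -> .   bit 26 = 0  t=0,i=9
  ##..# -> #   bit 25 = 1  t=2,i=11
  ##... -> #   bit 24 = 1  t=5,i=13
  #.### -> .   bit 23 = 0  t=0,i=6
  #.##. -> .   bit 22 = 0  t=2,i=3
  #.#.# -> .   bit 21 = 0  t=0,i=4
  #.#.. -> #   bit 20 = 1  t=0,i=10
  #..## -> #   bit 19 = 1  t=2,i=8
  #..#. -> .   bit 18 = 0  t=0,i=1
  #...# -> #   bit 17 = 1  t=1,i=1
  #.... -> .   bit 16 = 0  t=1,i=5
  .#### -> #   bit 15 = 1  t=3,i=9
  .###. -> .   bit 14 = 0  t=0,i=7
  .##.# -> .   bit 13 = 0  t=2,i=4
  .##.. -> #   bit 12 = 1  t=2,i=10
  .#.## -> .   bit 11 = 0  t=0,i=5
  .#.#. -> #   bit 10 = 1  t=0,i=3
  .#..# -> .   bit 9 = 0  t=0,i=0
  .#... -> #   bit 8 = 1  t=1,i=0
  ..### -> #   bit 7 = 1  t=2,i=13
  ..##. -> #   bit 6 = 1  t=2,i=9
  ..#.# -> .   bit 5 = 0  t=0,i=2
  ..#.. -> #   bit 4 = 1  t=0,i=13
  ...## -> .   bit 3 = 0  t=5,i=3
  ...#. -> .   bit 2 = 0  t=1,i=2
  ....# -> #   bit 1 = 1  t=1,i=6
  ..... -> .   bit 0 = 0  t=5,i=1
  bits 01110011000110101001010111010010 = 1931122130

1931122130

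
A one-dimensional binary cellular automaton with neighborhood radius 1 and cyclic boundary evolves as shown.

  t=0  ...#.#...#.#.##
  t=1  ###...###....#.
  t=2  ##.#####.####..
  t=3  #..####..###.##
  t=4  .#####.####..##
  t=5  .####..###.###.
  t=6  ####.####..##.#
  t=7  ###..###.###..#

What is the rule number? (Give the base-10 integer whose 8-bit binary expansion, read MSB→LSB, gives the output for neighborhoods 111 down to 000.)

  [7] ### => #  t=1,i=1
  [6] ##. => .  t=0,i=14
  [5] #.# => .  t=0,i=4
  [4] #.. => #  t=0,i=0
  [3] .## => #  t=0,i=13
  [2] .#. => .  t=0,i=3
  [1] ..# => #  t=0,i=2
  [0] ... => #  t=0,i=1
  bits 10011011 = 155

155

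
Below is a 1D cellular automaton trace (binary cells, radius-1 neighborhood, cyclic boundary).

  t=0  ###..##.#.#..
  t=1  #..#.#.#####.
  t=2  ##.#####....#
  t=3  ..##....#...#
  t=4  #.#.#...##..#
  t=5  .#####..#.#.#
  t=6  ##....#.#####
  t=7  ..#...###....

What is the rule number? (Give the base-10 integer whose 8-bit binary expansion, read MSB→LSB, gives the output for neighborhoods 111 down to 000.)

60

  ###|.  b7=0 t=0,i=1
  ##.|.  b6=0 t=0,i=2
  #.#|#  b5=1 t=0,i=7
  #..|#  b4=1 t=0,i=3
  .##|#  b3=1 t=0,i=0
  .#.|#  b2=1 t=0,i=8
  ..#|.  b1=0 t=0,i=4
  ...|.  b0=0 t=2,i=9
  bits 00111100 = 60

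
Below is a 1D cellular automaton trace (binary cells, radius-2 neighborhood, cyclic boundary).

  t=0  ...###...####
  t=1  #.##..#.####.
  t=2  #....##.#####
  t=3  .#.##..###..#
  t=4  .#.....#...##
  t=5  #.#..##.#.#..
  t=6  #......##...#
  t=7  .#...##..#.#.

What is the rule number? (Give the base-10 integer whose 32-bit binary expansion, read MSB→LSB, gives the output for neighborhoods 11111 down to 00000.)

1839497646

  ##### -> .   bit 31 = 0  t=2,i=10
  ####. -> #   bit 30 = 1  t=0,i=11
  ###.# -> #   bit 29 = 1  t=1,i=11
  ###.. -> .   bit 28 = 0  t=0,i=5
  ##.## -> #   bit 27 = 1  t=2,i=7
  ##.#. -> #   bit 26 = 1  t=1,i=12
  ##..# -> .   bit 25 = 0  t=1,i=4
  ##... -> #   bit 24 = 1  t=0,i=0
  #.### -> #   bit 23 = 1  t=1,i=8
  #.##. -> .   bit 22 = 0  t=1,i=2
  #.#.# -> #   bit 21 = 1  t=1,i=0
  #.#.. -> .   bit 20 = 0  t=4,i=1
  #..## -> .   bit 19 = 0  t=3,i=6
  #..#. -> #   bit 18 = 1  t=1,i=5
  #...# -> .   bit 17 = 0  t=0,i=1
  #.... -> .   bit 16 = 0  t=2,i=2
  .#### -> #   bit 15 = 1  t=0,i=10
  .###. -> .   bit 14 = 0  t=0,i=4
  .##.# -> .   bit 13 = 0  t=2,i=6
  .##.. -> .   bit 12 = 0  t=1,i=3
  .#.## -> .   bit 11 = 0  t=1,i=1
  .#.#. -> .   bit 10 = 0  t=3,i=0
  .#..# -> .   bit 9 = 0  t=5,i=3
  .#... -> #   bit 8 = 1  t=4,i=2
  ..### -> #   bit 7 = 1  t=0,i=3
  ..##. -> .   bit 6 = 0  t=2,i=5
  ..#.# -> #   bit 5 = 1  t=1,i=6
  ..#.. -> .   bit 4 = 0  t=4,i=7
  ...## -> #   bit 3 = 1  t=0,i=2
  ...#. -> #   bit 2 = 1  t=4,i=6
  ....# -> #   bit 1 = 1  t=2,i=3
  ..... -> .   bit 0 = 0  t=4,i=4
  bits 01101101101001001000000110101110 = 1839497646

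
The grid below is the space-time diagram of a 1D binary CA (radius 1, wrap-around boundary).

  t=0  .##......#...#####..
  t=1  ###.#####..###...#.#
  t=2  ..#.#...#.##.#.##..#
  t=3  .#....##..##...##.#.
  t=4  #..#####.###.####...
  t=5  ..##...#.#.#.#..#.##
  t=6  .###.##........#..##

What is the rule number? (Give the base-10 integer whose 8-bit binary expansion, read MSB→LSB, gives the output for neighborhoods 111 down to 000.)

75

  ###|.  b7=0 t=0,i=14
  ##.|#  b6=1 t=0,i=2
  #.#|.  b5=0 t=1,i=3
  #..|.  b4=0 t=0,i=3
  .##|#  b3=1 t=0,i=1
  .#.|.  b2=0 t=0,i=9
  ..#|#  b1=1 t=0,i=0
  ...|#  b0=1 t=0,i=4
  bits 01001011 = 75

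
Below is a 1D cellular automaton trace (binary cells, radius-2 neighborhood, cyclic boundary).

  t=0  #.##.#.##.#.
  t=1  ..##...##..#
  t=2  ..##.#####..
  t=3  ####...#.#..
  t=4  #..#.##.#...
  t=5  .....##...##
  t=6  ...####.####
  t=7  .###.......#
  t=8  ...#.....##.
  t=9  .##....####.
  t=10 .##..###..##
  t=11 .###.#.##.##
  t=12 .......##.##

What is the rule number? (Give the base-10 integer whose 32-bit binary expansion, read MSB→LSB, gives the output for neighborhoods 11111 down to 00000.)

  [31] ##### => #  t=2,i=7
  [30] ####. => .  t=2,i=8
  [29] ###.# => .  t=6,i=6
  [28] ###.. => #  t=2,i=9
  [27] ##.## => .  t=2,i=4
  [26] ##.#. => .  t=0,i=4
  [25] ##..# => #  t=1,i=9
  [24] ##... => .  t=1,i=4
  [23] #.### => .  t=2,i=5
  [22] #.##. => #  t=0,i=2
  [21] #.#.# => .  t=0,i=0
  [20] #.#.. => .  t=3,i=9
  [19] #..## => .  t=1,i=1
  [18] #..#. => .  t=1,i=10
  [17] #...# => #  t=1,i=5
  [16] #.... => .  t=2,i=11
  [15] .#### => .  t=2,i=6
  [14] .###. => .  t=7,i=2
  [13] .##.# => #  t=0,i=3
  [12] .##.. => #  t=1,i=3
  [11] .#.## => .  t=0,i=1
  [10] .#.#. => #  t=0,i=11
  [9] .#..# => .  t=1,i=0
  [8] .#... => .  t=4,i=9
  [7] ..### => #  t=3,i=0
  [6] ..##. => #  t=1,i=2
  [5] ..#.# => .  t=3,i=7
  [4] ..#.. => .  t=1,i=11
  [3] ...## => #  t=1,i=6
  [2] ...#. => #  t=3,i=6
  [1] ....# => #  t=2,i=0
  [0] ..... => .  t=5,i=2
  bits 10010010010000100011010011001110 = 2453812430

2453812430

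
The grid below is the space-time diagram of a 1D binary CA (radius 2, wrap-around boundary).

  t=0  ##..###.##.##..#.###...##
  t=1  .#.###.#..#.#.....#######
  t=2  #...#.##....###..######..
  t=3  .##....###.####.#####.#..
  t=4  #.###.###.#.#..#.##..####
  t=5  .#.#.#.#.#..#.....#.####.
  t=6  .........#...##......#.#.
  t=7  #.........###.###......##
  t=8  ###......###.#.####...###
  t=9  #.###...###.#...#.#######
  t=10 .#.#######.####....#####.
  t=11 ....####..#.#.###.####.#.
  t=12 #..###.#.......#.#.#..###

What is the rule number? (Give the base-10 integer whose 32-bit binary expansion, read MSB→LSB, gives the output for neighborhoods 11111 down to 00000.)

  ##### -> #   bit 31 = 1  t=1,i=20
  ####. -> .   bit 30 = 0  t=0,i=0
  ###.# -> .   bit 29 = 0  t=0,i=6
  ###.. -> #   bit 28 = 1  t=0,i=1
  ##.## -> #   bit 27 = 1  t=0,i=7
  ##.#. -> #   bit 26 = 1  t=1,i=0
  ##..# -> .   bit 25 = 0  t=0,i=2
  ##... -> #   bit 24 = 1  t=0,i=20
  #.### -> .   bit 23 = 0  t=0,i=17
  #.##. -> .   bit 22 = 0  t=0,i=8
  #.#.# -> .   bit 21 = 0  t=1,i=1
  #.#.. -> #   bit 20 = 1  t=1,i=7
  #..## -> #   bit 19 = 1  t=0,i=3
  #..#. -> .   bit 18 = 0  t=0,i=14
  #...# -> #   bit 17 = 1  t=0,i=21
  #.... -> #   bit 16 = 1  t=1,i=14
  .#### -> #   bit 15 = 1  t=0,i=24
  .###. -> #   bit 14 = 1  t=0,i=5
  .##.# -> .   bit 13 = 0  t=0,i=9
  .##.. -> #   bit 12 = 1  t=0,i=12
  .#.## -> .   bit 11 = 0  t=0,i=16
  .#.#. -> .   bit 10 = 0  t=1,i=11
  .#..# -> .   bit 9 = 0  t=1,i=8
  .#... -> #   bit 8 = 1  t=1,i=13
  ..### -> #   bit 7 = 1  t=0,i=4
  ..##. -> .   bit 6 = 0  t=3,i=1
  ..#.# -> .   bit 5 = 0  t=0,i=15
  ..#.. -> .   bit 4 = 0  t=2,i=0
  ...## -> #   bit 3 = 1  t=0,i=22
  ...#. -> .   bit 2 = 0  t=2,i=3
  ....# -> .   bit 1 = 0  t=1,i=16
  ..... -> .   bit 0 = 0  t=1,i=15
  bits 10011101000110111101000110001000 = 2635846024

2635846024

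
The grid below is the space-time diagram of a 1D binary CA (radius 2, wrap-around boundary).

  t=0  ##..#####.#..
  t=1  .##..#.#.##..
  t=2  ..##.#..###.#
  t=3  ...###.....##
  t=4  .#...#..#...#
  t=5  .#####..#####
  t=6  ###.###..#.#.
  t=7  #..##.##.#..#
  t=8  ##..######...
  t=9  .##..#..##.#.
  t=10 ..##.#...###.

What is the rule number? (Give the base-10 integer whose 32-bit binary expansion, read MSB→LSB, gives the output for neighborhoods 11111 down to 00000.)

1590868277

  ##### -> .   bit 31 = 0  t=0,i=6
  ####. -> #   bit 30 = 1  t=0,i=7
  ###.# -> .   bit 29 = 0  t=0,i=8
  ###.. -> #   bit 28 = 1  t=3,i=5
  ##.## -> #   bit 27 = 1  t=5,i=0
  ##.#. -> #   bit 26 = 1  t=0,i=9
  ##..# -> #   bit 25 = 1  t=0,i=2
  ##... -> .   bit 24 = 0  t=1,i=11
  #.### -> #   bit 23 = 1  t=5,i=1
  #.##. -> #   bit 22 = 1  t=1,i=9
  #.#.# -> .   bit 21 = 0  t=1,i=7
  #.#.. -> #   bit 20 = 1  t=0,i=10
  #..## -> .   bit 19 = 0  t=0,i=3
  #..#. -> .   bit 18 = 0  t=1,i=4
  #...# -> #   bit 17 = 1  t=1,i=12
  #.... -> .   bit 16 = 0  t=3,i=7
  .#### -> #   bit 15 = 1  t=0,i=5
  .###. -> .   bit 14 = 0  t=2,i=9
  .##.# -> #   bit 13 = 1  t=2,i=3
  .##.. -> #   bit 12 = 1  t=0,i=1
  .#.## -> #   bit 11 = 1  t=1,i=8
  .#.#. -> .   bit 10 = 0  t=1,i=6
  .#..# -> .   bit 9 = 0  t=0,i=11
  .#... -> #   bit 8 = 1  t=4,i=2
  ..### -> .   bit 7 = 0  t=0,i=4
  ..##. -> .   bit 6 = 0  t=0,i=0
  ..#.# -> #   bit 5 = 1  t=1,i=5
  ..#.. -> #   bit 4 = 1  t=4,i=5
  ...## -> .   bit 3 = 0  t=1,i=0
  ...#. -> #   bit 2 = 1  t=4,i=4
  ....# -> .   bit 1 = 0  t=3,i=9
  ..... -> #   bit 0 = 1  t=3,i=8
  bits 01011110110100101011100100110101 = 1590868277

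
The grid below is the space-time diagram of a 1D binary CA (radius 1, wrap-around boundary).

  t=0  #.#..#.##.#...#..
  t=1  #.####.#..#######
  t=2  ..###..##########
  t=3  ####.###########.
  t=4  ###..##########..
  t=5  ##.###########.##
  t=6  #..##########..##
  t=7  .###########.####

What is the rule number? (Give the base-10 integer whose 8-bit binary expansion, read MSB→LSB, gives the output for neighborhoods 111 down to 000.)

  [7] ### => #  t=1,i=3
  [6] ##. => .  t=0,i=8
  [5] #.# => .  t=0,i=1
  [4] #.. => #  t=0,i=3
  [3] .## => #  t=0,i=7
  [2] .#. => #  t=0,i=0
  [1] ..# => #  t=0,i=4
  [0] ... => #  t=0,i=12
  bits 10011111 = 159

159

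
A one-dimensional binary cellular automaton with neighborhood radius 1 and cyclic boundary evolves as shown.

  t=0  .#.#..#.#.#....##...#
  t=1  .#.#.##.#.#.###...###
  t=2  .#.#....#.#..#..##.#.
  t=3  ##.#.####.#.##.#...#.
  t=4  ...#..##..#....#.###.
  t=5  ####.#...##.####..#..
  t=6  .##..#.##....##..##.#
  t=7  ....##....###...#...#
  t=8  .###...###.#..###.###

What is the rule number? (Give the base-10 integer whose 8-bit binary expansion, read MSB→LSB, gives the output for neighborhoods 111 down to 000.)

135

  ### -> #   bit 7 = 1  t=1,i=13
  ##. -> .   bit 6 = 0  t=0,i=16
  #.# -> .   bit 5 = 0  t=0,i=0
  #.. -> .   bit 4 = 0  t=0,i=4
  .## -> .   bit 3 = 0  t=0,i=15
  .#. -> #   bit 2 = 1  t=0,i=1
  ..# -> #   bit 1 = 1  t=0,i=5
  ... -> #   bit 0 = 1  t=0,i=12
  bits 10000111 = 135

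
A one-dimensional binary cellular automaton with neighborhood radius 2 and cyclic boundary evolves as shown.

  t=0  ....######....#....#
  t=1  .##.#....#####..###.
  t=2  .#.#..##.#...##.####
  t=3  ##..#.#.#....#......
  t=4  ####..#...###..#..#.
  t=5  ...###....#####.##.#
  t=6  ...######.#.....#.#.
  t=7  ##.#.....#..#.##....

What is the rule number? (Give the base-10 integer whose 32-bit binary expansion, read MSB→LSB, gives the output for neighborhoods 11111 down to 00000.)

  #####|.  b31=0 t=0,i=6
  ####.|.  b30=0 t=0,i=8
  ###.#|.  b29=0 t=2,i=19
  ###..|#  b28=1 t=0,i=9
  ##.##|.  b27=0 t=2,i=15
  ##.#.|#  b26=1 t=1,i=3
  ##..#|#  b25=1 t=1,i=14
  ##...|#  b24=1 t=0,i=10
  #.###|.  b23=0 t=2,i=16
  #.##.|#  b22=1 t=5,i=16
  #.#.#|#  b21=1 t=2,i=1
  #.#..|.  b20=0 t=1,i=4
  #..##|.  b19=0 t=1,i=0
  #..#.|#  b18=1 t=3,i=3
  #...#|.  b17=0 t=2,i=11
  #....|#  b16=1 t=0,i=1
  .####|.  b15=0 t=0,i=5
  .###.|#  b14=1 t=1,i=17
  .##.#|.  b13=0 t=1,i=2
  .##..|#  b12=1 t=3,i=1
  .#.##|#  b11=1 t=4,i=19
  .#.#.|.  b10=0 t=2,i=2
  .#..#|#  b9=1 t=2,i=4
  .#...|.  b8=0 t=0,i=0
  ..###|#  b7=1 t=0,i=4
  ..##.|#  b6=1 t=1,i=1
  ..#.#|.  b5=0 t=3,i=4
  ..#..|.  b4=0 t=0,i=14
  ...##|.  b3=0 t=0,i=3
  ...#.|#  b2=1 t=0,i=13
  ....#|#  b1=1 t=0,i=2
  .....|.  b0=0 t=3,i=16
  bits 00010111011001010101101011000110 = 392518342

392518342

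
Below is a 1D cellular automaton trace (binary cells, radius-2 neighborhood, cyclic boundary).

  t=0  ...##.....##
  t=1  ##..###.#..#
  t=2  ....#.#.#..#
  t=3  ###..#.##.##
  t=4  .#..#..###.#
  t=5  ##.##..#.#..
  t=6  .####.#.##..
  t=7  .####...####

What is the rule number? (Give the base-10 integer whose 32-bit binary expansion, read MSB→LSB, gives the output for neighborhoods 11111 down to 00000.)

1767355794

  ##### -> .   bit 31 = 0  t=3,i=0
  ####. -> #   bit 30 = 1  t=3,i=1
  ###.# -> #   bit 29 = 1  t=1,i=6
  ###.. -> .   bit 28 = 0  t=1,i=1
  ##.## -> #   bit 27 = 1  t=3,i=9
  ##.#. -> .   bit 26 = 0  t=1,i=7
  ##..# -> .   bit 25 = 0  t=1,i=2
  ##... -> #   bit 24 = 1  t=0,i=0
  #.### -> .   bit 23 = 0  t=3,i=10
  #.##. -> #   bit 22 = 1  t=3,i=7
  #.#.# -> .   bit 21 = 0  t=2,i=6
  #.#.. -> #   bit 20 = 1  t=1,i=8
  #..## -> .   bit 19 = 0  t=1,i=3
  #..#. -> #   bit 18 = 1  t=2,i=10
  #...# -> #   bit 17 = 1  t=0,i=1
  #.... -> #   bit 16 = 1  t=0,i=6
  .#### -> #   bit 15 = 1  t=3,i=11
  .###. -> .   bit 14 = 0  t=1,i=0
  .##.# -> #   bit 13 = 1  t=3,i=8
  .##.. -> #   bit 12 = 1  t=0,i=4
  .#.## -> .   bit 11 = 0  t=3,i=6
  .#.#. -> #   bit 10 = 1  t=2,i=5
  .#..# -> .   bit 9 = 0  t=1,i=9
  .#... -> #   bit 8 = 1  t=2,i=0
  ..### -> #   bit 7 = 1  t=1,i=4
  ..##. -> .   bit 6 = 0  t=0,i=3
  ..#.# -> .   bit 5 = 0  t=2,i=4
  ..#.. -> #   bit 4 = 1  t=2,i=11
  ...## -> .   bit 3 = 0  t=0,i=2
  ...#. -> .   bit 2 = 0  t=2,i=3
  ....# -> #   bit 1 = 1  t=0,i=8
  ..... -> .   bit 0 = 0  t=0,i=7
  bits 01101001010101111011010110010010 = 1767355794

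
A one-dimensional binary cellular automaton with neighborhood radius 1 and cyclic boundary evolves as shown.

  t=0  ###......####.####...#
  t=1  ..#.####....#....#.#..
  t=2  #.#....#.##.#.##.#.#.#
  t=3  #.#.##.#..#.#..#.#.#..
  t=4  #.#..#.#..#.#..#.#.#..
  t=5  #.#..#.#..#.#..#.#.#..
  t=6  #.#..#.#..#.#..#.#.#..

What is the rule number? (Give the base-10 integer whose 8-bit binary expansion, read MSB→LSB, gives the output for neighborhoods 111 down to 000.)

  [7] ### => .  t=0,i=0
  [6] ##. => #  t=0,i=2
  [5] #.# => .  t=0,i=13
  [4] #.. => .  t=0,i=3
  [3] .## => .  t=0,i=9
  [2] .#. => #  t=1,i=2
  [1] ..# => .  t=0,i=8
  [0] ... => #  t=0,i=4
  bits 01000101 = 69

69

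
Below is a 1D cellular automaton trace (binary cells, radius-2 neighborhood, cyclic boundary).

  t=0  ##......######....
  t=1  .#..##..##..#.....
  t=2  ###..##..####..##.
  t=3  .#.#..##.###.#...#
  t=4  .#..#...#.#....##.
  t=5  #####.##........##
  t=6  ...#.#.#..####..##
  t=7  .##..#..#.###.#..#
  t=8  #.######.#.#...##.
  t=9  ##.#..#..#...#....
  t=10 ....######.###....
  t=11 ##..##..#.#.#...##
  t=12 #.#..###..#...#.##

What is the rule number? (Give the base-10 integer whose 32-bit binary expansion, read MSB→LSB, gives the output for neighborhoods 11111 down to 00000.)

  #####|.  b31=0 t=0,i=10
  ####.|#  b30=1 t=0,i=12
  ###.#|.  b29=0 t=3,i=11
  ###..|.  b28=0 t=0,i=13
  ##.##|#  b27=1 t=2,i=17
  ##.#.|.  b26=0 t=3,i=12
  ##..#|#  b25=1 t=1,i=6
  ##...|.  b24=0 t=0,i=2
  #.###|.  b23=0 t=2,i=0
  #.##.|.  b22=0 t=5,i=6
  #.#.#|#  b21=1 t=3,i=1
  #.#..|.  b20=0 t=3,i=3
  #..##|.  b19=0 t=1,i=3
  #..#.|#  b18=1 t=1,i=11
  #...#|#  b17=1 t=3,i=15
  #....|.  b16=0 t=0,i=3
  .####|#  b15=1 t=0,i=9
  .###.|#  b14=1 t=2,i=1
  .##.#|.  b13=0 t=2,i=16
  .##..|#  b12=1 t=0,i=1
  .#.##|#  b11=1 t=7,i=0
  .#.#.|.  b10=0 t=3,i=0
  .#..#|#  b9=1 t=1,i=2
  .#...|.  b8=0 t=1,i=13
  ..###|#  b7=1 t=0,i=8
  ..##.|.  b6=0 t=0,i=0
  ..#.#|.  b5=0 t=3,i=17
  ..#..|#  b4=1 t=1,i=1
  ...##|.  b3=0 t=0,i=7
  ...#.|#  b2=1 t=1,i=0
  ....#|.  b1=0 t=0,i=6
  .....|#  b0=1 t=0,i=4
  bits 01001010001001101101101010010101 = 1244060309

1244060309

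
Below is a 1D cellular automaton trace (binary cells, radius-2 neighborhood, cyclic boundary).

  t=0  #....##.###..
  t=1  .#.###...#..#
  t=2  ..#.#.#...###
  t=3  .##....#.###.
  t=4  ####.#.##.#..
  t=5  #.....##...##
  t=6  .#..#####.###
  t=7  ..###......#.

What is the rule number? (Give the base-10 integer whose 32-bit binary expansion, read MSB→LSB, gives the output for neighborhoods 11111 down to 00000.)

  nb #####: next=.  (t=6,i=6, bit31=0)
  nb ####.: next=.  (t=4,i=2, bit30=0)
  nb ###.#: next=.  (t=4,i=3, bit29=0)
  nb ###..: next=.  (t=0,i=10, bit28=0)
  nb ##.##: next=.  (t=0,i=7, bit27=0)
  nb ##.#.: next=.  (t=4,i=4, bit26=0)
  nb ##..#: next=.  (t=0,i=11, bit25=0)
  nb ##...: next=#  (t=1,i=6, bit24=1)
  nb #.###: next=.  (t=0,i=8, bit23=0)
  nb #.##.: next=#  (t=4,i=7, bit22=1)
  nb #.#.#: next=.  (t=1,i=1, bit21=0)
  nb #.#..: next=.  (t=2,i=6, bit20=0)
  nb #..##: next=#  (t=3,i=0, bit19=1)
  nb #..#.: next=#  (t=0,i=12, bit18=1)
  nb #...#: next=.  (t=1,i=7, bit17=0)
  nb #....: next=.  (t=0,i=2, bit16=0)
  nb .####: next=.  (t=4,i=1, bit15=0)
  nb .###.: next=#  (t=0,i=9, bit14=1)
  nb .##.#: next=.  (t=0,i=6, bit13=0)
  nb .##..: next=#  (t=3,i=2, bit12=1)
  nb .#.##: next=#  (t=1,i=2, bit11=1)
  nb .#.#.: next=.  (t=1,i=0, bit10=0)
  nb .#..#: next=#  (t=1,i=10, bit9=1)
  nb .#...: next=#  (t=0,i=1, bit8=1)
  nb ..###: next=#  (t=2,i=10, bit7=1)
  nb ..##.: next=#  (t=0,i=5, bit6=1)
  nb ..#.#: next=#  (t=1,i=12, bit5=1)
  nb ..#..: next=.  (t=0,i=0, bit4=0)
  nb ...##: next=#  (t=0,i=4, bit3=1)
  nb ...#.: next=.  (t=1,i=8, bit2=0)
  nb ....#: next=#  (t=0,i=3, bit1=1)
  nb .....: next=.  (t=5,i=3, bit0=0)
  bits 00000001010011000101101111101010 = 21781482

21781482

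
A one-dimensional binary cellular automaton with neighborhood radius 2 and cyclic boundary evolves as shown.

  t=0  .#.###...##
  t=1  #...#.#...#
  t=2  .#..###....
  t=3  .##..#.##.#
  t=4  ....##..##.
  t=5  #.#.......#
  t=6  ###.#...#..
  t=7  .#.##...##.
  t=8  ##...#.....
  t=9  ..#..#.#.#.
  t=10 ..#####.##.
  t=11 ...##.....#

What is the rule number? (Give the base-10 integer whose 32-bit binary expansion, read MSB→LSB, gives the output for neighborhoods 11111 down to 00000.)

2232804914

  [31] ##### => #  t=10,i=4
  [30] ####. => .  t=10,i=5
  [29] ###.# => .  t=6,i=2
  [28] ###.. => .  t=0,i=5
  [27] ##.## => .  t=10,i=7
  [26] ##.#. => #  t=0,i=0
  [25] ##..# => .  t=3,i=3
  [24] ##... => #  t=0,i=6
  [23] #.### => .  t=0,i=3
  [22] #.##. => .  t=3,i=1
  [21] #.#.# => .  t=0,i=1
  [20] #.#.. => #  t=1,i=6
  [19] #..## => .  t=2,i=3
  [18] #..#. => #  t=3,i=4
  [17] #...# => .  t=0,i=7
  [16] #.... => #  t=2,i=8
  [15] .#### => #  t=10,i=3
  [14] .###. => #  t=0,i=4
  [13] .##.# => #  t=0,i=10
  [12] .##.. => .  t=1,i=0
  [11] .#.## => .  t=0,i=2
  [10] .#.#. => #  t=1,i=5
  [9] .#..# => #  t=2,i=2
  [8] .#... => .  t=1,i=7
  [7] ..### => .  t=2,i=4
  [6] ..##. => .  t=0,i=9
  [5] ..#.# => #  t=1,i=4
  [4] ..#.. => #  t=2,i=1
  [3] ...## => .  t=0,i=8
  [2] ...#. => .  t=1,i=3
  [1] ....# => #  t=2,i=10
  [0] ..... => .  t=2,i=9
  bits 10000101000101011110011000110010 = 2232804914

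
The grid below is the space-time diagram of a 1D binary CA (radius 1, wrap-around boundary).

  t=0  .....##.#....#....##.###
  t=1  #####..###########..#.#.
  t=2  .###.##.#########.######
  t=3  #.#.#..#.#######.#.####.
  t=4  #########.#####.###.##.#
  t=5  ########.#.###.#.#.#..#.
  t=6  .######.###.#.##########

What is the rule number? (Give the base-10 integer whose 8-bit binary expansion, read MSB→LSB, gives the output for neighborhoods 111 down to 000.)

  nb ###: next=#  (t=0,i=22, bit7=1)
  nb ##.: next=.  (t=0,i=6, bit6=0)
  nb #.#: next=#  (t=0,i=7, bit5=1)
  nb #..: next=#  (t=0,i=0, bit4=1)
  nb .##: next=.  (t=0,i=5, bit3=0)
  nb .#.: next=#  (t=0,i=8, bit2=1)
  nb ..#: next=#  (t=0,i=4, bit1=1)
  nb ...: next=#  (t=0,i=1, bit0=1)
  bits 10110111 = 183

183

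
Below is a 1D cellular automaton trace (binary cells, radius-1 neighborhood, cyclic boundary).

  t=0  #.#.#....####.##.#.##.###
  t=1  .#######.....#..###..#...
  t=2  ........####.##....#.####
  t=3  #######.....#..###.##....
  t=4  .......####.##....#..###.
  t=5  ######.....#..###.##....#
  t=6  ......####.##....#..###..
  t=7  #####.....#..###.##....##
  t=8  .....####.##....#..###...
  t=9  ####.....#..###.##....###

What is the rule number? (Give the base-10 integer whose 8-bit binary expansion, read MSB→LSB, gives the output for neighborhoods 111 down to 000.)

53

  ###|.  b7=0 t=0,i=10
  ##.|.  b6=0 t=0,i=0
  #.#|#  b5=1 t=0,i=1
  #..|#  b4=1 t=0,i=5
  .##|.  b3=0 t=0,i=9
  .#.|#  b2=1 t=0,i=2
  ..#|.  b1=0 t=0,i=8
  ...|#  b0=1 t=0,i=6
  bits 00110101 = 53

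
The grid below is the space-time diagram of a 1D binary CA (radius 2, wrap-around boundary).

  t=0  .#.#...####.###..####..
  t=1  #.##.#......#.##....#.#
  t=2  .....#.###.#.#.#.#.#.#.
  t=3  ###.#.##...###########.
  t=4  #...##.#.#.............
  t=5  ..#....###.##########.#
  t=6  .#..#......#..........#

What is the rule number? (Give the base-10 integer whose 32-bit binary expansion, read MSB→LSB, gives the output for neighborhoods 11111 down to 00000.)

313990149

  nb #####: next=.  (t=3,i=13, bit31=0)
  nb ####.: next=.  (t=0,i=9, bit30=0)
  nb ###.#: next=.  (t=0,i=10, bit29=0)
  nb ###..: next=#  (t=0,i=14, bit28=1)
  nb ##.##: next=.  (t=0,i=11, bit27=0)
  nb ##.#.: next=.  (t=1,i=4, bit26=0)
  nb ##..#: next=#  (t=0,i=15, bit25=1)
  nb ##...: next=.  (t=0,i=21, bit24=0)
  nb #.###: next=#  (t=0,i=12, bit23=1)
  nb #.##.: next=.  (t=1,i=2, bit22=0)
  nb #.#.#: next=#  (t=2,i=11, bit21=1)
  nb #.#..: next=#  (t=0,i=3, bit20=1)
  nb #..##: next=.  (t=0,i=16, bit19=0)
  nb #..#.: next=#  (t=5,i=1, bit18=1)
  nb #...#: next=#  (t=0,i=5, bit17=1)
  nb #....: next=#  (t=1,i=7, bit16=1)
  nb .####: next=.  (t=0,i=8, bit15=0)
  nb .###.: next=.  (t=0,i=13, bit14=0)
  nb .##.#: next=.  (t=1,i=0, bit13=0)
  nb .##..: next=#  (t=1,i=15, bit12=1)
  nb .#.##: next=#  (t=1,i=13, bit11=1)
  nb .#.#.: next=#  (t=0,i=2, bit10=1)
  nb .#..#: next=.  (t=5,i=0, bit9=0)
  nb .#...: next=.  (t=0,i=4, bit8=0)
  nb ..###: next=.  (t=0,i=7, bit7=0)
  nb ..##.: next=.  (t=4,i=4, bit6=0)
  nb ..#.#: next=.  (t=0,i=1, bit5=0)
  nb ..#..: next=.  (t=4,i=0, bit4=0)
  nb ...##: next=.  (t=0,i=6, bit3=0)
  nb ...#.: next=#  (t=0,i=0, bit2=1)
  nb ....#: next=.  (t=1,i=10, bit1=0)
  nb .....: next=#  (t=1,i=8, bit0=1)
  bits 00010010101101110001110000000101 = 313990149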